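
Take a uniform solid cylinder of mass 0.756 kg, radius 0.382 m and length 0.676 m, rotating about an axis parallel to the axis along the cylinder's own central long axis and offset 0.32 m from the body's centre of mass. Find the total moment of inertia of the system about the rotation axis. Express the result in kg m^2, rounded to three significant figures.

I_cm = (1/2)MR² = (1/2)(0.756)(0.382)² = 0.055159 kg m^2; centre at d = 0.32 m, so the parallel axis theorem gives I = 0.055159 + (0.756)(0.32)² = 0.13257 kg m^2.

0.133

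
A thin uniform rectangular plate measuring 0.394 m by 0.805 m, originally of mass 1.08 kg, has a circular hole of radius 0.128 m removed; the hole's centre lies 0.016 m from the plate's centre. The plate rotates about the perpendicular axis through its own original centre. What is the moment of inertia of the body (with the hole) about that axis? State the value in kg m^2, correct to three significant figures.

Unpierced body about its centre: I₀ = (1/12)M(a²+b²) = (1/12)(1.08)[(0.394)² + (0.805)²] = 0.072293 kg m^2.
The removed disk has mass m = M·πr²/(ab) = (1.08)·π(0.128)²/(0.394·0.805) = 0.17527 kg (same uniform areal density).
Its moment of inertia about the rotation axis (parallel-axis theorem): I_hole = (1/2)mr² + md² = (1/2)(0.17527)(0.128)² + (0.17527)(0.016)² = 0.0014807 kg m^2.
Treating the hole as negative mass, I = I₀ − I_hole = 0.072293 − 0.0014807 = 0.070813 kg m^2.

0.0708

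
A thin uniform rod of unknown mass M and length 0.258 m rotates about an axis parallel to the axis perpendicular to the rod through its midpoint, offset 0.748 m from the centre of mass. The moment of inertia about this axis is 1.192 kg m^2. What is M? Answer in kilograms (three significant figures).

I = I_cm + Md² = (1/12)ML² + Md² = M·[0.0833333·(0.258)² + (0.748)²] = M·0.56505.
So M = 1.192 / 0.56505 = 2.1095 kg.

2.11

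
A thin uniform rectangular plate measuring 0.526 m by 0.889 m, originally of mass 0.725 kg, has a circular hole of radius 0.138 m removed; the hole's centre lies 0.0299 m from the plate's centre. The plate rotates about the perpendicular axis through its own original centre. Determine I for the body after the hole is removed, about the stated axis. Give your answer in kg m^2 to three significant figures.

Unpierced body about its centre: I₀ = (1/12)M(a²+b²) = (1/12)(0.725)[(0.526)² + (0.889)²] = 0.064464 kg m^2.
The removed disk has mass m = M·πr²/(ab) = (0.725)·π(0.138)²/(0.526·0.889) = 0.09276 kg (same uniform areal density).
Its moment of inertia about the rotation axis (parallel-axis theorem): I_hole = (1/2)mr² + md² = (1/2)(0.09276)(0.138)² + (0.09276)(0.0299)² = 0.00096618 kg m^2.
Treating the hole as negative mass, I = I₀ − I_hole = 0.064464 − 0.00096618 = 0.063498 kg m^2.

0.0635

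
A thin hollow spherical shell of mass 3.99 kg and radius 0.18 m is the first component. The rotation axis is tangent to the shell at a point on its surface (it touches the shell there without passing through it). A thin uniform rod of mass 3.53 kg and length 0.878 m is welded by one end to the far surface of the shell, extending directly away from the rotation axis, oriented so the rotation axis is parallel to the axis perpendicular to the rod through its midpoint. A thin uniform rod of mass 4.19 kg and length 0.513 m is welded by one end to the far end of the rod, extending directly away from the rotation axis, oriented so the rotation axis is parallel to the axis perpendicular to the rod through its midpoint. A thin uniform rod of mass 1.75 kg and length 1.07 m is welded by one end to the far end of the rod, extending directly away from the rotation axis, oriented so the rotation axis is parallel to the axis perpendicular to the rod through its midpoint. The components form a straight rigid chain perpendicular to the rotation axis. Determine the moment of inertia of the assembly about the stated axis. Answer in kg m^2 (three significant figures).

Spherical shell: I_cm = (2/3)MR² = (2/3)(3.99)(0.18)² = 0.086184 kg m^2; centre at d = 0.18 m, so I = I_cm + Md² gives I = 0.086184 + (3.99)(0.18)² = 0.21546 kg m^2.
Thin rod: I_cm = (1/12)ML² = (1/12)(3.53)(0.878)² = 0.22677 kg m^2; centre at d = 0.18 + 0.18 + 0.439 = 0.799 m, so I = I_cm + Md² gives I = 0.22677 + (3.53)(0.799)² = 2.4803 kg m^2.
Thin rod: I_cm = (1/12)ML² = (1/12)(4.19)(0.513)² = 0.09189 kg m^2; centre at d = 0.18 + 0.18 + 0.439 + 0.439 + 0.2565 = 1.4945 m, so I = I_cm + Md² gives I = 0.09189 + (4.19)(1.4945)² = 9.4504 kg m^2.
Thin rod: I_cm = (1/12)ML² = (1/12)(1.75)(1.07)² = 0.16696 kg m^2; centre at d = 0.18 + 0.18 + 0.439 + 0.439 + 0.2565 + 0.2565 + 0.535 = 2.286 m, so I = I_cm + Md² gives I = 0.16696 + (1.75)(2.286)² = 9.3121 kg m^2.
Total I = 0.21546 + 2.4803 + 9.4504 + 9.3121 = 21.458 kg m^2.

21.5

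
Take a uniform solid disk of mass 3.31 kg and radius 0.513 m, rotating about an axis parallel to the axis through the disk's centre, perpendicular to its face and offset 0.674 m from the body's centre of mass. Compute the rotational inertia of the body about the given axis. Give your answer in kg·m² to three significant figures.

1.94

I_cm = (1/2)MR² = (1/2)(3.31)(0.513)² = 0.43554 kg·m²; centre at d = 0.674 m, so I = I_cm + Md² gives I = 0.43554 + (3.31)(0.674)² = 1.9392 kg·m².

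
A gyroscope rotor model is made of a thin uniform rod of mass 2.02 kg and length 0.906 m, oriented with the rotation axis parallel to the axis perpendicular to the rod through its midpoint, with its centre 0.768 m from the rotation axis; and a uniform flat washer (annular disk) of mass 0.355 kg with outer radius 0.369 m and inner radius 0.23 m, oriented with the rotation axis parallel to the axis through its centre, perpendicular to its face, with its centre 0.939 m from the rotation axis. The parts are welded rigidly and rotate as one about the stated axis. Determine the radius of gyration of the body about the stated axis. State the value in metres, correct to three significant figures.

0.840

Thin rod: I_cm = (1/12)ML² = (1/12)(2.02)(0.906)² = 0.13817 kg m^2; centre at d = 0.768 m, so I = I_cm + Md² gives I = 0.13817 + (2.02)(0.768)² = 1.3296 kg m^2.
Annular disk: I_cm = (1/2)M(R²+r²) = (1/2)(0.355)[(0.369)² + (0.23)²] = 0.033558 kg m^2; centre at d = 0.939 m, so I = I_cm + Md² gives I = 0.033558 + (0.355)(0.939)² = 0.34657 kg m^2.
Total I = 1.6762 kg m^2; total mass M = 2.375 kg.
k = √(I/M) = √(1.6762/2.375) = 0.8401 m.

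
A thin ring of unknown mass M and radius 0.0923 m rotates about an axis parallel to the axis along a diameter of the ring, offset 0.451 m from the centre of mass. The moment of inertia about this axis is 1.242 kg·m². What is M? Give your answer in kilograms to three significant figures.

5.98

I = I_cm + Md² = (1/2)MR² + Md² = M·[0.5·(0.0923)² + (0.451)²] = M·0.20766.
So M = 1.242 / 0.20766 = 5.9809 kg.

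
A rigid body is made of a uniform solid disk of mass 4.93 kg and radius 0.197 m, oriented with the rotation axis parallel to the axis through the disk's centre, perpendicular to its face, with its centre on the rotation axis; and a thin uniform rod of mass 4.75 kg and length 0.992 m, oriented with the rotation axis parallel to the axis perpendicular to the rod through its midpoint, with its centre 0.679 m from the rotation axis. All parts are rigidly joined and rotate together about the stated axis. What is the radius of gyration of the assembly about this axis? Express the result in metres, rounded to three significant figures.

0.526

Solid disk: I_cm = (1/2)MR² = (1/2)(4.93)(0.197)² = 0.095664 kg m²; axis through the centre, so I = 0.095664 kg m².
Thin rod: I_cm = (1/12)ML² = (1/12)(4.75)(0.992)² = 0.38953 kg m²; centre at d = 0.679 m, so the parallel axis theorem gives I = 0.38953 + (4.75)(0.679)² = 2.5795 kg m².
Total I = 2.6751 kg m²; total mass M = 9.68 kg.
k = √(I/M) = √(2.6751/9.68) = 0.5257 m.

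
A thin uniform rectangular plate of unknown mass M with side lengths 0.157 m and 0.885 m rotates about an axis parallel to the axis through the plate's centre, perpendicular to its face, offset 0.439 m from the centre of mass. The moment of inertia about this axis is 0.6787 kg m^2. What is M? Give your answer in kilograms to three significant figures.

2.61

I = I_cm + Md² = (1/12)M(a²+b²) + Md² = M·[0.0833333·[(0.157)² + (0.885)²] + (0.439)²] = M·0.26004.
So M = 0.6787 / 0.26004 = 2.6099 kg.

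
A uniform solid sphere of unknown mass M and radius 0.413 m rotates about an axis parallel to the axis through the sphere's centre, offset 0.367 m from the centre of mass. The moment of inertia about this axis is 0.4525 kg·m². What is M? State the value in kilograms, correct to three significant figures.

2.23

I = I_cm + Md² = (2/5)MR² + Md² = M·[0.4·(0.413)² + (0.367)²] = M·0.20292.
So M = 0.4525 / 0.20292 = 2.23 kg.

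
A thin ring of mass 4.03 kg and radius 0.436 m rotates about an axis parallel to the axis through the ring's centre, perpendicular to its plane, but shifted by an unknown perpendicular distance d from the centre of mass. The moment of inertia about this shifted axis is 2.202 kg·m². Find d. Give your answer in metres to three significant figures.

0.597

About the centre-of-mass axis, I_cm = MR² = (4.03)(0.436)² = 0.76609 kg·m².
Parallel axis theorem: I = I_cm + Md², so Md² = 2.202 − 0.76609 = 1.4359 kg·m².
d = √(1.4359 / 4.03) = 0.59691 m.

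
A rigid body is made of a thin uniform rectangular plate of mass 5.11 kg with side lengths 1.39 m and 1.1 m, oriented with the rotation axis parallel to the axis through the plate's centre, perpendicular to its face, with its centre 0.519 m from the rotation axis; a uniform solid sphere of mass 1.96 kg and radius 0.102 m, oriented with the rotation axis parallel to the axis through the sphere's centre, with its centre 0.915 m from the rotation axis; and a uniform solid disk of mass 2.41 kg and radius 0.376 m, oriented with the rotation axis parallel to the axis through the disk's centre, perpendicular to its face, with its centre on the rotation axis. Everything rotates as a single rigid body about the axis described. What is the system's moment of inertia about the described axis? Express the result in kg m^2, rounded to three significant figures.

4.53

Rectangular plate: I_cm = (1/12)M(a²+b²) = (1/12)(5.11)[(1.39)² + (1.1)²] = 1.338 kg m^2; centre at d = 0.519 m, so the parallel axis theorem gives I = 1.338 + (5.11)(0.519)² = 2.7144 kg m^2.
Solid sphere: I_cm = (2/5)MR² = (2/5)(1.96)(0.102)² = 0.0081567 kg m^2; centre at d = 0.915 m, so the parallel axis theorem gives I = 0.0081567 + (1.96)(0.915)² = 1.6491 kg m^2.
Solid disk: I_cm = (1/2)MR² = (1/2)(2.41)(0.376)² = 0.17036 kg m^2; axis through the centre, so I = 0.17036 kg m^2.
Total I = 2.7144 + 1.6491 + 0.17036 = 4.5339 kg m^2.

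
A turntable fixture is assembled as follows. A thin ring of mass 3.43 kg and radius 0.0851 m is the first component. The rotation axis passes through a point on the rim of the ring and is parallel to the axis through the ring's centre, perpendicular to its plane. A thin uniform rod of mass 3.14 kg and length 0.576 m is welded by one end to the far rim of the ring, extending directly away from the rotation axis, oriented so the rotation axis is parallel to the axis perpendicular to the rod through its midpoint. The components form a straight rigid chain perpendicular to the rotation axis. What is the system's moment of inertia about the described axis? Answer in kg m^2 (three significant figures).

Thin ring: I_cm = MR² = (3.43)(0.0851)² = 0.02484 kg m^2; centre at d = 0.0851 m, so I = I_cm + Md² gives I = 0.02484 + (3.43)(0.0851)² = 0.04968 kg m^2.
Thin rod: I_cm = (1/12)ML² = (1/12)(3.14)(0.576)² = 0.086815 kg m^2; centre at d = 0.0851 + 0.0851 + 0.288 = 0.4582 m, so I = I_cm + Md² gives I = 0.086815 + (3.14)(0.4582)² = 0.74605 kg m^2.
Total I = 0.04968 + 0.74605 = 0.79573 kg m^2.

0.796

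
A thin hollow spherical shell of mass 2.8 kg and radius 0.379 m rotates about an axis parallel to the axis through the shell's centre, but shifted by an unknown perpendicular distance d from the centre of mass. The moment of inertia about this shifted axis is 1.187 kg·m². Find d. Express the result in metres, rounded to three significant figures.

0.573

About the centre-of-mass axis, I_cm = (2/3)MR² = (2/3)(2.8)(0.379)² = 0.26813 kg·m².
Parallel axis theorem: I = I_cm + Md², so Md² = 1.187 − 0.26813 = 0.91887 kg·m².
d = √(0.91887 / 2.8) = 0.57286 m.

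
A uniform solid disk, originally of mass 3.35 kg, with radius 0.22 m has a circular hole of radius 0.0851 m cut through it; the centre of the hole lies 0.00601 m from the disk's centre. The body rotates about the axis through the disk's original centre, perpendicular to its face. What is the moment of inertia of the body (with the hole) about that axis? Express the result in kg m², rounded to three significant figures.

0.0792

Unpierced body about its centre: I₀ = (1/2)MR² = (1/2)(3.35)(0.22)² = 0.08107 kg m².
The removed disk has mass m = M·(r/R)² = (3.35)(0.0851/0.22)² = 0.50125 kg (same uniform areal density).
Its moment of inertia about the rotation axis (parallel-axis theorem): I_hole = (1/2)mr² + md² = (1/2)(0.50125)(0.0851)² + (0.50125)(0.00601)² = 0.0018332 kg m².
Treating the hole as negative mass, I = I₀ − I_hole = 0.08107 − 0.0018332 = 0.079237 kg m².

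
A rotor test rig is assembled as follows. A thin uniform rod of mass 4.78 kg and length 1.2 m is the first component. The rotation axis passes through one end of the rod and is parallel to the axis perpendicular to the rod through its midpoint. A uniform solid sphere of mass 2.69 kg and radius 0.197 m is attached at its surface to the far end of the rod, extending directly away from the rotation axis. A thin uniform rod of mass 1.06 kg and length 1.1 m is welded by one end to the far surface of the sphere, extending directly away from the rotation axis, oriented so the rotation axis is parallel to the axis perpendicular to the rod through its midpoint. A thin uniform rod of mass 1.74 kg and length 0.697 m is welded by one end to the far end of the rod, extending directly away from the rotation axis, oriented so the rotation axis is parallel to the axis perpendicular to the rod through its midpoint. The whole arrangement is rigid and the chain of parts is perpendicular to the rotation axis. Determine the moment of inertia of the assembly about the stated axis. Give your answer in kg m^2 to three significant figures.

28.7

Thin rod: I_cm = (1/12)ML² = (1/12)(4.78)(1.2)² = 0.5736 kg m^2; centre at d = 0.6 m, so I = I_cm + Md² gives I = 0.5736 + (4.78)(0.6)² = 2.2944 kg m^2.
Solid sphere: I_cm = (2/5)MR² = (2/5)(2.69)(0.197)² = 0.041758 kg m^2; centre at d = 0.6 + 0.6 + 0.197 = 1.397 m, so I = I_cm + Md² gives I = 0.041758 + (2.69)(1.397)² = 5.2916 kg m^2.
Thin rod: I_cm = (1/12)ML² = (1/12)(1.06)(1.1)² = 0.10688 kg m^2; centre at d = 0.6 + 0.6 + 0.197 + 0.197 + 0.55 = 2.144 m, so I = I_cm + Md² gives I = 0.10688 + (1.06)(2.144)² = 4.9794 kg m^2.
Thin rod: I_cm = (1/12)ML² = (1/12)(1.74)(0.697)² = 0.070442 kg m^2; centre at d = 0.6 + 0.6 + 0.197 + 0.197 + 0.55 + 0.55 + 0.3485 = 3.0425 m, so I = I_cm + Md² gives I = 0.070442 + (1.74)(3.0425)² = 16.177 kg m^2.
Total I = 2.2944 + 5.2916 + 4.9794 + 16.177 = 28.743 kg m^2.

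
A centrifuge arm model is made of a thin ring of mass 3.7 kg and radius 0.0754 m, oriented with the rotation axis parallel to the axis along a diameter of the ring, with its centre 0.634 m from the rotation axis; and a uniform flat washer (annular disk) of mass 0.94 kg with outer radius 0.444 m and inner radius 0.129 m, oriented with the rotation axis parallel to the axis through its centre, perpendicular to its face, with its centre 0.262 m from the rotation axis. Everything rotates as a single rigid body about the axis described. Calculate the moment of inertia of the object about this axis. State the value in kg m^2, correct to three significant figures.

Thin ring: I_cm = (1/2)MR² = (1/2)(3.7)(0.0754)² = 0.010518 kg m^2; centre at d = 0.634 m, so the parallel axis theorem gives I = 0.010518 + (3.7)(0.634)² = 1.4978 kg m^2.
Annular disk: I_cm = (1/2)M(R²+r²) = (1/2)(0.94)[(0.444)² + (0.129)²] = 0.10048 kg m^2; centre at d = 0.262 m, so the parallel axis theorem gives I = 0.10048 + (0.94)(0.262)² = 0.165 kg m^2.
Total I = 1.4978 + 0.165 = 1.6628 kg m^2.

1.66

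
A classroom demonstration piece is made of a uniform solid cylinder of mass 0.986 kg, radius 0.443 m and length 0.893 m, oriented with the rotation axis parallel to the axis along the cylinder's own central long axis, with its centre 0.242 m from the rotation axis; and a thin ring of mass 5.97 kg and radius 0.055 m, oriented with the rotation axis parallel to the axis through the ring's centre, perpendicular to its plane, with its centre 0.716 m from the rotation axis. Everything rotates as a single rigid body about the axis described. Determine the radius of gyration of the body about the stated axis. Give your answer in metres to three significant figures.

Solid cylinder: I_cm = (1/2)MR² = (1/2)(0.986)(0.443)² = 0.096751 kg·m²; centre at d = 0.242 m, so the parallel axis theorem gives I = 0.096751 + (0.986)(0.242)² = 0.15449 kg·m².
Thin ring: I_cm = MR² = (5.97)(0.055)² = 0.018059 kg·m²; centre at d = 0.716 m, so the parallel axis theorem gives I = 0.018059 + (5.97)(0.716)² = 3.0786 kg·m².
Total I = 3.2331 kg·m²; total mass M = 6.956 kg.
k = √(I/M) = √(3.2331/6.956) = 0.68176 m.

0.682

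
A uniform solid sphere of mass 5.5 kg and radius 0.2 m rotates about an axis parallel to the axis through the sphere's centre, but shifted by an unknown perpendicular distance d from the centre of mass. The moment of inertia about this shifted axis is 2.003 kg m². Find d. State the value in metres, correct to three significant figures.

0.590

About the centre-of-mass axis, I_cm = (2/5)MR² = (2/5)(5.5)(0.2)² = 0.088 kg m².
Parallel axis theorem: I = I_cm + Md², so Md² = 2.003 − 0.088 = 1.915 kg m².
d = √(1.915 / 5.5) = 0.59007 m.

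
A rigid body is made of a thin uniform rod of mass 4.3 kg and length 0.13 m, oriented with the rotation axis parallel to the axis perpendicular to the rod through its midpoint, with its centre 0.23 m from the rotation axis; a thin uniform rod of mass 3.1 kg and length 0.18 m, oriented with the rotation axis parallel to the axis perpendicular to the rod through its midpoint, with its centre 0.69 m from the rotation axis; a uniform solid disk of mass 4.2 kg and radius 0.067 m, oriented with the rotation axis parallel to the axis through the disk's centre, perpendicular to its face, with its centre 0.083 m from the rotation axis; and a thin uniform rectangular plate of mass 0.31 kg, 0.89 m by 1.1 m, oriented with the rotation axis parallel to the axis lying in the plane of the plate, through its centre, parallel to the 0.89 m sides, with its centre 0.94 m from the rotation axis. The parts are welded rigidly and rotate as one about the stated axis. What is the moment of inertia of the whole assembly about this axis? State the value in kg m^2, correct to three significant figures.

2.06

Thin rod: I_cm = (1/12)ML² = (1/12)(4.3)(0.13)² = 0.0060558 kg m^2; centre at d = 0.23 m, so I = I_cm + Md² gives I = 0.0060558 + (4.3)(0.23)² = 0.23353 kg m^2.
Thin rod: I_cm = (1/12)ML² = (1/12)(3.1)(0.18)² = 0.00837 kg m^2; centre at d = 0.69 m, so I = I_cm + Md² gives I = 0.00837 + (3.1)(0.69)² = 1.4843 kg m^2.
Solid disk: I_cm = (1/2)MR² = (1/2)(4.2)(0.067)² = 0.0094269 kg m^2; centre at d = 0.083 m, so I = I_cm + Md² gives I = 0.0094269 + (4.2)(0.083)² = 0.038361 kg m^2.
Rectangular plate: I_cm = (1/12)Mb² = (1/12)(0.31)(1.1)² = 0.031258 kg m^2; centre at d = 0.94 m, so I = I_cm + Md² gives I = 0.031258 + (0.31)(0.94)² = 0.30517 kg m^2.
Total I = 0.23353 + 1.4843 + 0.038361 + 0.30517 = 2.0613 kg m^2.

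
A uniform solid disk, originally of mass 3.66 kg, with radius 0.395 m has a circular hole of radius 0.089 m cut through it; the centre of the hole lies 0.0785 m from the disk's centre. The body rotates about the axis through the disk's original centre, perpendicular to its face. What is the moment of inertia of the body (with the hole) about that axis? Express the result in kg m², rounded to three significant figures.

Unpierced body about its centre: I₀ = (1/2)MR² = (1/2)(3.66)(0.395)² = 0.28553 kg m².
The removed disk has mass m = M·(r/R)² = (3.66)(0.089/0.395)² = 0.18581 kg (same uniform areal density).
Its moment of inertia about the rotation axis (parallel-axis theorem): I_hole = (1/2)mr² + md² = (1/2)(0.18581)(0.089)² + (0.18581)(0.0785)² = 0.0018809 kg m².
Treating the hole as negative mass, I = I₀ − I_hole = 0.28553 − 0.0018809 = 0.28364 kg m².

0.284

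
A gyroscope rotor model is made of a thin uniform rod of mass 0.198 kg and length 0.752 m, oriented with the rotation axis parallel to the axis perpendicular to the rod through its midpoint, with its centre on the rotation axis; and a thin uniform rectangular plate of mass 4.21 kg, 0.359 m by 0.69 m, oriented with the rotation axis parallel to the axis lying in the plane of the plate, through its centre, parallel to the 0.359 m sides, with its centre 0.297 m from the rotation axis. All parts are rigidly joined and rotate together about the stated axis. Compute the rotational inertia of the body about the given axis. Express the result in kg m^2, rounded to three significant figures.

Thin rod: I_cm = (1/12)ML² = (1/12)(0.198)(0.752)² = 0.0093308 kg m^2; axis through the centre, so I = 0.0093308 kg m^2.
Rectangular plate: I_cm = (1/12)Mb² = (1/12)(4.21)(0.69)² = 0.16703 kg m^2; centre at d = 0.297 m, so I = I_cm + Md² gives I = 0.16703 + (4.21)(0.297)² = 0.53839 kg m^2.
Total I = 0.0093308 + 0.53839 = 0.54772 kg m^2.

0.548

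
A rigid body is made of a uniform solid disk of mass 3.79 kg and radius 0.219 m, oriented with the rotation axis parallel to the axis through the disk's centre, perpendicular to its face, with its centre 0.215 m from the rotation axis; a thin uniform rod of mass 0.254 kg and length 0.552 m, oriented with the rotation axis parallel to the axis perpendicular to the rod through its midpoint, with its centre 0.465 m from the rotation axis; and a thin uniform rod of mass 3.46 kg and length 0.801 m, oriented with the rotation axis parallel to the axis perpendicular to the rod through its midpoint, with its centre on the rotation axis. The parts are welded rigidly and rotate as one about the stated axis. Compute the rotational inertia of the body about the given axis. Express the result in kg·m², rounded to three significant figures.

Solid disk: I_cm = (1/2)MR² = (1/2)(3.79)(0.219)² = 0.090886 kg·m²; centre at d = 0.215 m, so I = I_cm + Md² gives I = 0.090886 + (3.79)(0.215)² = 0.26608 kg·m².
Thin rod: I_cm = (1/12)ML² = (1/12)(0.254)(0.552)² = 0.0064496 kg·m²; centre at d = 0.465 m, so I = I_cm + Md² gives I = 0.0064496 + (0.254)(0.465)² = 0.061371 kg·m².
Thin rod: I_cm = (1/12)ML² = (1/12)(3.46)(0.801)² = 0.18499 kg·m²; axis through the centre, so I = 0.18499 kg·m².
Total I = 0.26608 + 0.061371 + 0.18499 = 0.51244 kg·m².

0.512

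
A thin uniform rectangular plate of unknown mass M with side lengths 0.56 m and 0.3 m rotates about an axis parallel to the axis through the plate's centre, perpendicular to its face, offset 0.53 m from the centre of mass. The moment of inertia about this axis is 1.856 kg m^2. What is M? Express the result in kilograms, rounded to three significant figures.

I = I_cm + Md² = (1/12)M(a²+b²) + Md² = M·[0.0833333·[(0.56)² + (0.3)²] + (0.53)²] = M·0.31453.
So M = 1.856 / 0.31453 = 5.9008 kg.

5.90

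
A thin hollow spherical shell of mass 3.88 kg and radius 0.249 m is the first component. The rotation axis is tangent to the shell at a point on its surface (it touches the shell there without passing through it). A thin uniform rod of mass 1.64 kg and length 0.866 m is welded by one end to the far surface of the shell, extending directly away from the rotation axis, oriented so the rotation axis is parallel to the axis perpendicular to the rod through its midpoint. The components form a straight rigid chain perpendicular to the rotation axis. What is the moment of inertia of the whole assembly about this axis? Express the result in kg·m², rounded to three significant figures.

Spherical shell: I_cm = (2/3)MR² = (2/3)(3.88)(0.249)² = 0.16038 kg·m²; centre at d = 0.249 m, so I = I_cm + Md² gives I = 0.16038 + (3.88)(0.249)² = 0.40094 kg·m².
Thin rod: I_cm = (1/12)ML² = (1/12)(1.64)(0.866)² = 0.10249 kg·m²; centre at d = 0.249 + 0.249 + 0.433 = 0.931 m, so I = I_cm + Md² gives I = 0.10249 + (1.64)(0.931)² = 1.524 kg·m².
Total I = 0.40094 + 1.524 = 1.9249 kg·m².

1.92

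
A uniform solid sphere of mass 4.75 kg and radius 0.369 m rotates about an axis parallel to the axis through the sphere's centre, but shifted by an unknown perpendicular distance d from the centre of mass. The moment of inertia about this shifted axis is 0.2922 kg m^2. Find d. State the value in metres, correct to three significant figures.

About the centre-of-mass axis, I_cm = (2/5)MR² = (2/5)(4.75)(0.369)² = 0.25871 kg m^2.
Parallel axis theorem: I = I_cm + Md², so Md² = 0.2922 − 0.25871 = 0.033494 kg m^2.
d = √(0.033494 / 4.75) = 0.083973 m.

0.0840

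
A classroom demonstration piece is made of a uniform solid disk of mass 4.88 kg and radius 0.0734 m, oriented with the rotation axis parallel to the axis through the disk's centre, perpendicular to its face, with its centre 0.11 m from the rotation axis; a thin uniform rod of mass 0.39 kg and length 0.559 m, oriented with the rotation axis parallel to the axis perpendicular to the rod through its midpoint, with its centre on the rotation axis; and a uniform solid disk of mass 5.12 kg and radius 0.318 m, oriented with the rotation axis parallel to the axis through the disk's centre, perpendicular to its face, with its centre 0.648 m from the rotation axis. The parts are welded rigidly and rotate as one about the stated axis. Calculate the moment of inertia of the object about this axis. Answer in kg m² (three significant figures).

2.49

Solid disk: I_cm = (1/2)MR² = (1/2)(4.88)(0.0734)² = 0.013146 kg m²; centre at d = 0.11 m, so the parallel axis theorem gives I = 0.013146 + (4.88)(0.11)² = 0.072194 kg m².
Thin rod: I_cm = (1/12)ML² = (1/12)(0.39)(0.559)² = 0.010156 kg m²; axis through the centre, so I = 0.010156 kg m².
Solid disk: I_cm = (1/2)MR² = (1/2)(5.12)(0.318)² = 0.25888 kg m²; centre at d = 0.648 m, so the parallel axis theorem gives I = 0.25888 + (5.12)(0.648)² = 2.4088 kg m².
Total I = 0.072194 + 0.010156 + 2.4088 = 2.4911 kg m².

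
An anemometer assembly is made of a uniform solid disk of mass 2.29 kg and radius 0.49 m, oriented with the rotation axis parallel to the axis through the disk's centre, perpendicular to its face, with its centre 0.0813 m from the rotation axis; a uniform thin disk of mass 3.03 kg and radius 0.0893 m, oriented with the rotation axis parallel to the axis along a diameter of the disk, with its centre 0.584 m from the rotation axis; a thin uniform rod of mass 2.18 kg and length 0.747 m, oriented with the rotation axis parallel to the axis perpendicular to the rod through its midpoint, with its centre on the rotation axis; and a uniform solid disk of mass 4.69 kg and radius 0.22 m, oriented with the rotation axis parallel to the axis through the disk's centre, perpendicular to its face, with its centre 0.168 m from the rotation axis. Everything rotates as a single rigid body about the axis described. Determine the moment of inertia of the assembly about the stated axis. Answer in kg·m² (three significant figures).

Solid disk: I_cm = (1/2)MR² = (1/2)(2.29)(0.49)² = 0.27491 kg·m²; centre at d = 0.0813 m, so the parallel axis theorem gives I = 0.27491 + (2.29)(0.0813)² = 0.29005 kg·m².
Thin disk: I_cm = (1/4)MR² = (1/4)(3.03)(0.0893)² = 0.0060407 kg·m²; centre at d = 0.584 m, so the parallel axis theorem gives I = 0.0060407 + (3.03)(0.584)² = 1.0394 kg·m².
Thin rod: I_cm = (1/12)ML² = (1/12)(2.18)(0.747)² = 0.10137 kg·m²; axis through the centre, so I = 0.10137 kg·m².
Solid disk: I_cm = (1/2)MR² = (1/2)(4.69)(0.22)² = 0.1135 kg·m²; centre at d = 0.168 m, so the parallel axis theorem gives I = 0.1135 + (4.69)(0.168)² = 0.24587 kg·m².
Total I = 0.29005 + 1.0394 + 0.10137 + 0.24587 = 1.6767 kg·m².

1.68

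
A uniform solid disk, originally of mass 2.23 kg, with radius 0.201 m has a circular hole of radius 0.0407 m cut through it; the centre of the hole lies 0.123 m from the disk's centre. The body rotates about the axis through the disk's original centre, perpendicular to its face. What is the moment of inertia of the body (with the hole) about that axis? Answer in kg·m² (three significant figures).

Unpierced body about its centre: I₀ = (1/2)MR² = (1/2)(2.23)(0.201)² = 0.045047 kg·m².
The removed disk has mass m = M·(r/R)² = (2.23)(0.0407/0.201)² = 0.091433 kg (same uniform areal density).
Its moment of inertia about the rotation axis (parallel-axis theorem): I_hole = (1/2)mr² + md² = (1/2)(0.091433)(0.0407)² + (0.091433)(0.123)² = 0.001459 kg·m².
Treating the hole as negative mass, I = I₀ − I_hole = 0.045047 − 0.001459 = 0.043588 kg·m².

0.0436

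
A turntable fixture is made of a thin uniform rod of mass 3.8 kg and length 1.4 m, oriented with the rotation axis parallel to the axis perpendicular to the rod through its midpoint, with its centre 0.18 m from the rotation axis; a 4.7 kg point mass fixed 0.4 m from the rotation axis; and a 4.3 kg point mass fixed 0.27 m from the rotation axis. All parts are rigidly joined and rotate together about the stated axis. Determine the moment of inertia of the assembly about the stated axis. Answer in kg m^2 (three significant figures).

Thin rod: I_cm = (1/12)ML² = (1/12)(3.8)(1.4)² = 0.62067 kg m^2; centre at d = 0.18 m, so the parallel axis theorem gives I = 0.62067 + (3.8)(0.18)² = 0.74379 kg m^2.
Point mass: I_cm = 0; centre at d = 0.4 m, so the parallel axis theorem gives I = 0 + (4.7)(0.4)² = 0.752 kg m^2.
Point mass: I_cm = 0; centre at d = 0.27 m, so the parallel axis theorem gives I = 0 + (4.3)(0.27)² = 0.31347 kg m^2.
Total I = 0.74379 + 0.752 + 0.31347 = 1.8093 kg m^2.

1.81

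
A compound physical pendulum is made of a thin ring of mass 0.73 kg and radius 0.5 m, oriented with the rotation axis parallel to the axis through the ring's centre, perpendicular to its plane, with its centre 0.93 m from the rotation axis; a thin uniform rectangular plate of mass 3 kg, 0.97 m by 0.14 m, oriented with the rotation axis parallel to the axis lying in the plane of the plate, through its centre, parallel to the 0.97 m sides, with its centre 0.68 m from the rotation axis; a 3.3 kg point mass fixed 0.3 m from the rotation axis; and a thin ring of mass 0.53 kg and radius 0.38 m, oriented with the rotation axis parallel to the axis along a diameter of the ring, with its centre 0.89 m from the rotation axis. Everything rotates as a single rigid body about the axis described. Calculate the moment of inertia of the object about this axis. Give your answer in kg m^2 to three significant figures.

2.96

Thin ring: I_cm = MR² = (0.73)(0.5)² = 0.1825 kg m^2; centre at d = 0.93 m, so I = I_cm + Md² gives I = 0.1825 + (0.73)(0.93)² = 0.81388 kg m^2.
Rectangular plate: I_cm = (1/12)Mb² = (1/12)(3)(0.14)² = 0.0049 kg m^2; centre at d = 0.68 m, so I = I_cm + Md² gives I = 0.0049 + (3)(0.68)² = 1.3921 kg m^2.
Point mass: I_cm = 0; centre at d = 0.3 m, so I = I_cm + Md² gives I = 0 + (3.3)(0.3)² = 0.297 kg m^2.
Thin ring: I_cm = (1/2)MR² = (1/2)(0.53)(0.38)² = 0.038266 kg m^2; centre at d = 0.89 m, so I = I_cm + Md² gives I = 0.038266 + (0.53)(0.89)² = 0.45808 kg m^2.
Total I = 0.81388 + 1.3921 + 0.297 + 0.45808 = 2.9611 kg m^2.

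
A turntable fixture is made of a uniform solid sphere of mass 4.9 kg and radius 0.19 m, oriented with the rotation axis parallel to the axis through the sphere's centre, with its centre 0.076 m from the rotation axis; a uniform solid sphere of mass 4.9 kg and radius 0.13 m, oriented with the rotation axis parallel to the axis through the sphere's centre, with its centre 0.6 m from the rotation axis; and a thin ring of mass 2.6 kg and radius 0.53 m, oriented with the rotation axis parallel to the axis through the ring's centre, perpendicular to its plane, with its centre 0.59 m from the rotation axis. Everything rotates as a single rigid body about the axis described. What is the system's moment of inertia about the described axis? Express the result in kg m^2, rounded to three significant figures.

3.53

Solid sphere: I_cm = (2/5)MR² = (2/5)(4.9)(0.19)² = 0.070756 kg m^2; centre at d = 0.076 m, so I = I_cm + Md² gives I = 0.070756 + (4.9)(0.076)² = 0.099058 kg m^2.
Solid sphere: I_cm = (2/5)MR² = (2/5)(4.9)(0.13)² = 0.033124 kg m^2; centre at d = 0.6 m, so I = I_cm + Md² gives I = 0.033124 + (4.9)(0.6)² = 1.7971 kg m^2.
Thin ring: I_cm = MR² = (2.6)(0.53)² = 0.73034 kg m^2; centre at d = 0.59 m, so I = I_cm + Md² gives I = 0.73034 + (2.6)(0.59)² = 1.6354 kg m^2.
Total I = 0.099058 + 1.7971 + 1.6354 = 3.5316 kg m^2.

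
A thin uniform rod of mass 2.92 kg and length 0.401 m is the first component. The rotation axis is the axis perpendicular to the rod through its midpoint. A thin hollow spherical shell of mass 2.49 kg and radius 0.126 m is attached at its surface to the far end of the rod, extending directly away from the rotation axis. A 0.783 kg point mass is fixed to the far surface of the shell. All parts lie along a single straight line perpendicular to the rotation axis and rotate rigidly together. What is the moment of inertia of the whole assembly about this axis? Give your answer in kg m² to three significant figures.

Thin rod: I_cm = (1/12)ML² = (1/12)(2.92)(0.401)² = 0.039128 kg m²; axis through the centre, so I = 0.039128 kg m².
Spherical shell: I_cm = (2/3)MR² = (2/3)(2.49)(0.126)² = 0.026354 kg m²; centre at d = 0.2005 + 0.126 = 0.3265 m, so I = I_cm + Md² gives I = 0.026354 + (2.49)(0.3265)² = 0.29179 kg m².
Point mass: I_cm = 0; centre at d = 0.2005 + 0.126 + 0.126 = 0.4525 m, so I = I_cm + Md² gives I = 0 + (0.783)(0.4525)² = 0.16032 kg m².
Total I = 0.039128 + 0.29179 + 0.16032 = 0.49125 kg m².

0.491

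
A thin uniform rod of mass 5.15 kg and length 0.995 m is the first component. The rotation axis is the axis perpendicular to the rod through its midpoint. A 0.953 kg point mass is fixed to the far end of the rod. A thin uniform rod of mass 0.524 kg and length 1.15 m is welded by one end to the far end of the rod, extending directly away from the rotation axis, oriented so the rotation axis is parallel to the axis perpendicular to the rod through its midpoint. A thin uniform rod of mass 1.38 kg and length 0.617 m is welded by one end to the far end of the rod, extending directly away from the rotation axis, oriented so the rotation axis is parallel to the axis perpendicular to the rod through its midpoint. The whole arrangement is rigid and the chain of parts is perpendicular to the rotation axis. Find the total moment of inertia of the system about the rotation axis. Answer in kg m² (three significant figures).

Thin rod: I_cm = (1/12)ML² = (1/12)(5.15)(0.995)² = 0.42489 kg m²; axis through the centre, so I = 0.42489 kg m².
Point mass: I_cm = 0; centre at d = 0.4975 m, so I = I_cm + Md² gives I = 0 + (0.953)(0.4975)² = 0.23587 kg m².
Thin rod: I_cm = (1/12)ML² = (1/12)(0.524)(1.15)² = 0.057749 kg m²; centre at d = 0.4975 + 0.575 = 1.0725 m, so I = I_cm + Md² gives I = 0.057749 + (0.524)(1.0725)² = 0.66048 kg m².
Thin rod: I_cm = (1/12)ML² = (1/12)(1.38)(0.617)² = 0.043779 kg m²; centre at d = 0.4975 + 0.575 + 0.575 + 0.3085 = 1.956 m, so I = I_cm + Md² gives I = 0.043779 + (1.38)(1.956)² = 5.3236 kg m².
Total I = 0.42489 + 0.23587 + 0.66048 + 5.3236 = 6.6448 kg m².

6.64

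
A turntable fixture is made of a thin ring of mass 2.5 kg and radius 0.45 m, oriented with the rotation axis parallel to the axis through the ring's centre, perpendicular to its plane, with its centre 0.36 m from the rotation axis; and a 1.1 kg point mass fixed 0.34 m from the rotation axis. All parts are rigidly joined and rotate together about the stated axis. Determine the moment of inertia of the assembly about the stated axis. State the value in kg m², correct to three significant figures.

0.957

Thin ring: I_cm = MR² = (2.5)(0.45)² = 0.50625 kg m²; centre at d = 0.36 m, so the parallel axis theorem gives I = 0.50625 + (2.5)(0.36)² = 0.83025 kg m².
Point mass: I_cm = 0; centre at d = 0.34 m, so the parallel axis theorem gives I = 0 + (1.1)(0.34)² = 0.12716 kg m².
Total I = 0.83025 + 0.12716 = 0.95741 kg m².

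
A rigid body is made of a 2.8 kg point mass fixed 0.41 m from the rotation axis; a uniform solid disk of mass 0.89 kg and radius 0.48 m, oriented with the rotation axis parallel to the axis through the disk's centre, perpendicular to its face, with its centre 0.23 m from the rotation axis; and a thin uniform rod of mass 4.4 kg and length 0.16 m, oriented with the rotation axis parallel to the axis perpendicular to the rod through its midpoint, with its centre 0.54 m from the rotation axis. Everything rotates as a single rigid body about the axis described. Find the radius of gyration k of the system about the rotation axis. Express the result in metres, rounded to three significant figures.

Point mass: I_cm = 0; centre at d = 0.41 m, so the parallel axis theorem gives I = 0 + (2.8)(0.41)² = 0.47068 kg m².
Solid disk: I_cm = (1/2)MR² = (1/2)(0.89)(0.48)² = 0.10253 kg m²; centre at d = 0.23 m, so the parallel axis theorem gives I = 0.10253 + (0.89)(0.23)² = 0.14961 kg m².
Thin rod: I_cm = (1/12)ML² = (1/12)(4.4)(0.16)² = 0.0093867 kg m²; centre at d = 0.54 m, so the parallel axis theorem gives I = 0.0093867 + (4.4)(0.54)² = 1.2924 kg m².
Total I = 1.9127 kg m²; total mass M = 8.09 kg.
k = √(I/M) = √(1.9127/8.09) = 0.48624 m.

0.486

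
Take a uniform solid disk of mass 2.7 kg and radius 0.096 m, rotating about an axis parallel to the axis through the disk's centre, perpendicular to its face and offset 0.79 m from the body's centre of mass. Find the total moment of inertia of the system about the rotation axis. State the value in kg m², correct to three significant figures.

I_cm = (1/2)MR² = (1/2)(2.7)(0.096)² = 0.012442 kg m²; centre at d = 0.79 m, so the parallel axis theorem gives I = 0.012442 + (2.7)(0.79)² = 1.6975 kg m².

1.70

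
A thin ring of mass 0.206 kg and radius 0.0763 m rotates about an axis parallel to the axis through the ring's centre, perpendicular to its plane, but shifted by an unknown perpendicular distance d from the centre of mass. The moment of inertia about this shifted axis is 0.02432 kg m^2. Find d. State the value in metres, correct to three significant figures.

0.335

About the centre-of-mass axis, I_cm = MR² = (0.206)(0.0763)² = 0.0011993 kg m^2.
Parallel axis theorem: I = I_cm + Md², so Md² = 0.02432 − 0.0011993 = 0.023121 kg m^2.
d = √(0.023121 / 0.206) = 0.33502 m.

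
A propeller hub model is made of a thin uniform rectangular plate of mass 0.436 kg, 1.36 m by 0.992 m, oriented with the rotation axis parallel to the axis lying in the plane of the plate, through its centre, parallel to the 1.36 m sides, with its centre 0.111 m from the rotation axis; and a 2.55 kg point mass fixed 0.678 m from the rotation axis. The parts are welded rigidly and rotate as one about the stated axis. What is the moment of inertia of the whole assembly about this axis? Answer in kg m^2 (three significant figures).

1.21

Rectangular plate: I_cm = (1/12)Mb² = (1/12)(0.436)(0.992)² = 0.035754 kg m^2; centre at d = 0.111 m, so I = I_cm + Md² gives I = 0.035754 + (0.436)(0.111)² = 0.041126 kg m^2.
Point mass: I_cm = 0; centre at d = 0.678 m, so I = I_cm + Md² gives I = 0 + (2.55)(0.678)² = 1.1722 kg m^2.
Total I = 0.041126 + 1.1722 = 1.2133 kg m^2.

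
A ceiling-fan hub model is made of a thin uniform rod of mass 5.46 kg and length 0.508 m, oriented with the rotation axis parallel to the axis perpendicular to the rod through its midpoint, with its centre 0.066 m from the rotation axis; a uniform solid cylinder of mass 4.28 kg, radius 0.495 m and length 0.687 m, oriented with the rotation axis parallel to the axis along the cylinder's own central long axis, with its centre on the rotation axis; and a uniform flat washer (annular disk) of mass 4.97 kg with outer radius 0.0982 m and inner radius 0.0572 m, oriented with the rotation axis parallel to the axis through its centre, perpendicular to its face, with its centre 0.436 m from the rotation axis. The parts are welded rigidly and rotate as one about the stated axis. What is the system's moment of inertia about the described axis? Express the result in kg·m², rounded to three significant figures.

1.64

Thin rod: I_cm = (1/12)ML² = (1/12)(5.46)(0.508)² = 0.11742 kg·m²; centre at d = 0.066 m, so I = I_cm + Md² gives I = 0.11742 + (5.46)(0.066)² = 0.1412 kg·m².
Solid cylinder: I_cm = (1/2)MR² = (1/2)(4.28)(0.495)² = 0.52435 kg·m²; axis through the centre, so I = 0.52435 kg·m².
Annular disk: I_cm = (1/2)M(R²+r²) = (1/2)(4.97)[(0.0982)² + (0.0572)²] = 0.032094 kg·m²; centre at d = 0.436 m, so I = I_cm + Md² gives I = 0.032094 + (4.97)(0.436)² = 0.97687 kg·m².
Total I = 0.1412 + 0.52435 + 0.97687 = 1.6424 kg·m².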